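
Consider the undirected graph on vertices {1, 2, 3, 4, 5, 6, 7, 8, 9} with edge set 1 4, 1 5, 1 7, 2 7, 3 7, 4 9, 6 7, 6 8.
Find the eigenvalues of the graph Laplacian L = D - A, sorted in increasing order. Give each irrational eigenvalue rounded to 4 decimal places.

[0, 0.2427, 0.5371, 0.6893, 1, 2.1297, 2.4166, 3.6434, 5.3411]

With the vertex order [1, 2, 3, 4, 5, 6, 7, 8, 9], the degrees are [3, 1, 1, 2, 1, 2, 4, 1, 1], giving D = diag(3, 1, 1, 2, 1, 2, 4, 1, 1) and L = D - A. Since every row of L sums to 0, the all-ones vector is in the kernel and 0 is an eigenvalue. There is one zero in the spectrum, matching the 1 component. The largest eigenvalue, 5.3411, is at most the vertex count 9.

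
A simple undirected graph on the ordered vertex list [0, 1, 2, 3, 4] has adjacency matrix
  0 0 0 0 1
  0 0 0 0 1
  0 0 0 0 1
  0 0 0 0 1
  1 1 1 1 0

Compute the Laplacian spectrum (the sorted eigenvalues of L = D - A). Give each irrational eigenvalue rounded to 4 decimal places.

[0, 1, 1, 1, 5]

Each diagonal entry of L is the vertex degree and each off-diagonal entry is -1 where an edge is present, 0 otherwise; in the order [0, 1, 2, 3, 4] the diagonal is [1, 1, 1, 1, 4]. Diagonalising L (or applying a numerical eigensolver to the 5x5 matrix) gives the spectrum above. The eigenvalues sum to 8, which equals trace(L) = 2|E|.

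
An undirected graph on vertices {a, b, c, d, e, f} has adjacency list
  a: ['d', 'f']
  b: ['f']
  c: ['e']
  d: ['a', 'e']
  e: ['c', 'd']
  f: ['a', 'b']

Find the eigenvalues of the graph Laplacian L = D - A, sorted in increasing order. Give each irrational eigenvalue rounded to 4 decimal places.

With the vertex order [a, b, c, d, e, f], the degrees are [2, 1, 1, 2, 2, 2], giving D = diag(2, 1, 1, 2, 2, 2) and L = D - A. L is symmetric positive semidefinite, so every eigenvalue is real and nonnegative. The eigenvalues sum to 10, which equals trace(L) = 2|E|. The largest eigenvalue, 3.7321, is at most the vertex count 6.

[0, 0.2679, 1, 2, 3, 3.7321]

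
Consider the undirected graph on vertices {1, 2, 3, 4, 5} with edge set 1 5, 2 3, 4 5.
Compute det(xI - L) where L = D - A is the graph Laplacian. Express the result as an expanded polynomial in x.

x^5 - 6x^4 + 11x^3 - 6x^2

Reading degrees in the order [1, 2, 3, 4, 5] gives [1, 1, 1, 1, 2]; set D = diag(1, 1, 1, 1, 2) and form L = D - A. Computing det(xI - L) by cofactor expansion (or equivalently via sum-over-permutations) gives x^5 - 6x^4 + 11x^3 - 6x^2. The coefficient of x^4 equals -trace(L) = -6, matching the sum of degrees. The largest eigenvalue, 3, is at most the vertex count 5. There are 2 zeros in the spectrum, matching the 2 components.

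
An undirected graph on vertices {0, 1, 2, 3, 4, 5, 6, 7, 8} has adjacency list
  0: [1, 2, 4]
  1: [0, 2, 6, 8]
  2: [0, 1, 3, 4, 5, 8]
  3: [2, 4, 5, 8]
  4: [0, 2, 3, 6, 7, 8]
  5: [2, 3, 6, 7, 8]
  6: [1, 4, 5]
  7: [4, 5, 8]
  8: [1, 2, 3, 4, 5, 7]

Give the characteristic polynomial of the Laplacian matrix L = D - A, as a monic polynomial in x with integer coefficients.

Each diagonal entry of L is the vertex degree and each off-diagonal entry is -1 where an edge is present, 0 otherwise; in the order [0, 1, 2, 3, 4, 5, 6, 7, 8] the diagonal is [3, 4, 6, 4, 6, 5, 3, 3, 6]. Computing det(xI - L) by cofactor expansion (or equivalently via sum-over-permutations) gives x^9 - 40x^8 + 684x^7 - 6522x^6 + 37877x^5 - 137028x^4 + 301255x^3 - 367708x^2 + 190692x. The constant term is 0 because L is singular (the all-ones vector lies in its kernel).

x^9 - 40x^8 + 684x^7 - 6522x^6 + 37877x^5 - 137028x^4 + 301255x^3 - 367708x^2 + 190692x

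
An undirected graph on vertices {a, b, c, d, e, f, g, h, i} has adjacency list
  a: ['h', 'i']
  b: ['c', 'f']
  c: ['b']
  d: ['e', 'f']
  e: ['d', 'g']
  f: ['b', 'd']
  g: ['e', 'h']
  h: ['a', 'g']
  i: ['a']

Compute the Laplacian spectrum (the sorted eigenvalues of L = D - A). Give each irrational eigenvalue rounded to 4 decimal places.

[0, 0.1206, 0.4679, 1, 1.6527, 2.3473, 3, 3.5321, 3.8794]

With the vertex order [a, b, c, d, e, f, g, h, i], the degrees are [2, 2, 1, 2, 2, 2, 2, 2, 1], giving D = diag(2, 2, 1, 2, 2, 2, 2, 2, 1) and L = D - A. Since every row of L sums to 0, the all-ones vector is in the kernel and 0 is an eigenvalue. The single zero eigenvalue shows the graph is connected. The largest eigenvalue, 3.8794, is at most the vertex count 9.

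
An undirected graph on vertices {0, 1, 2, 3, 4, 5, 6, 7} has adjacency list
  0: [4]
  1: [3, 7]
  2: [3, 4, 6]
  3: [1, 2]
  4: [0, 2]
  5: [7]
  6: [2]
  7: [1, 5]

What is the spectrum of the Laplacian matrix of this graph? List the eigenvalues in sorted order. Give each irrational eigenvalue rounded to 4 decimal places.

Each diagonal entry of L is the vertex degree and each off-diagonal entry is -1 where an edge is present, 0 otherwise; in the order [0, 1, 2, 3, 4, 5, 6, 7] the diagonal is [1, 2, 3, 2, 2, 1, 1, 2]. L is symmetric positive semidefinite, so every eigenvalue is real and nonnegative. The single zero eigenvalue shows the graph is connected. By the matrix-tree theorem the graph has (1/8) * product of the nonzero eigenvalues = 1 spanning tree.

[0, 0.1864, 0.5858, 1, 2, 2.4707, 3.4142, 4.3429]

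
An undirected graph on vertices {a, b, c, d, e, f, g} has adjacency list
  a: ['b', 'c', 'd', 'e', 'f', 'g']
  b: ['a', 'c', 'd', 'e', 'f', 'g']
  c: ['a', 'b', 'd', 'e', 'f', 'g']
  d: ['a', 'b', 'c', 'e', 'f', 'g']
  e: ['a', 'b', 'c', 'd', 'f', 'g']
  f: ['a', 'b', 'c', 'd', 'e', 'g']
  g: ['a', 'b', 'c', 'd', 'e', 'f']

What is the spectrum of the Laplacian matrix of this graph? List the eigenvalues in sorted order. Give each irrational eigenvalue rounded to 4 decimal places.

[0, 7, 7, 7, 7, 7, 7]

Each diagonal entry of L is the vertex degree and each off-diagonal entry is -1 where an edge is present, 0 otherwise; in the order [a, b, c, d, e, f, g] the diagonal is [6, 6, 6, 6, 6, 6, 6]. Since every row of L sums to 0, the all-ones vector is in the kernel and 0 is an eigenvalue.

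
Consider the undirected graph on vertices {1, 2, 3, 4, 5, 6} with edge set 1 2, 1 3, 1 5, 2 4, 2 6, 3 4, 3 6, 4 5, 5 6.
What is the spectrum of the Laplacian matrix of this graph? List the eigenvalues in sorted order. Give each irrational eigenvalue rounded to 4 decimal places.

[0, 3, 3, 3, 3, 6]

Reading degrees in the order [1, 2, 3, 4, 5, 6] gives [3, 3, 3, 3, 3, 3]; set D = diag(3, 3, 3, 3, 3, 3) and form L = D - A. Since every row of L sums to 0, the all-ones vector is in the kernel and 0 is an eigenvalue. The single zero eigenvalue shows the graph is connected. By the matrix-tree theorem the graph has (1/6) * product of the nonzero eigenvalues = 81 spanning trees.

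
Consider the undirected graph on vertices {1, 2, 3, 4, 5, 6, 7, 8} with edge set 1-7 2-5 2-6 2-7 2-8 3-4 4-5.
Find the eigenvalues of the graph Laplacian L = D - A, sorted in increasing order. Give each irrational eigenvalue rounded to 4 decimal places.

[0, 0.2538, 0.5472, 1, 1.4689, 2.4066, 3.1504, 5.1732]

Reading degrees in the order [1, 2, 3, 4, 5, 6, 7, 8] gives [1, 4, 1, 2, 2, 1, 2, 1]; set D = diag(1, 4, 1, 2, 2, 1, 2, 1) and form L = D - A. Since every row of L sums to 0, the all-ones vector is in the kernel and 0 is an eigenvalue. There is one zero in the spectrum, matching the 1 component. By the matrix-tree theorem the graph has (1/8) * product of the nonzero eigenvalues = 1 spanning tree.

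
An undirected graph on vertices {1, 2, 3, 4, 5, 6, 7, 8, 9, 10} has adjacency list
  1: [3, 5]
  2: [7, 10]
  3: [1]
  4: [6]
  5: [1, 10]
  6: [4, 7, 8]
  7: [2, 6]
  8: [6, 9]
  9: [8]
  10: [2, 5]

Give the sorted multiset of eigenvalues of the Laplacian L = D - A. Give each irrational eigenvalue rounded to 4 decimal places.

[0, 0.1100, 0.4616, 0.6697, 1.2415, 2, 2.4010, 3.0579, 3.7120, 4.3463]

Each diagonal entry of L is the vertex degree and each off-diagonal entry is -1 where an edge is present, 0 otherwise; in the order [1, 2, 3, 4, 5, 6, 7, 8, 9, 10] the diagonal is [2, 2, 1, 1, 2, 3, 2, 2, 1, 2]. Since every row of L sums to 0, the all-ones vector is in the kernel and 0 is an eigenvalue. By the matrix-tree theorem the graph has (1/10) * product of the nonzero eigenvalues = 1 spanning tree.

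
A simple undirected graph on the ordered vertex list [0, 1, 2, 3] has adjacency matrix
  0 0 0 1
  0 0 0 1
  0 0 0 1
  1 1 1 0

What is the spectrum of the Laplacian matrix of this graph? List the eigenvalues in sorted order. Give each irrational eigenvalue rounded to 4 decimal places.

[0, 1, 1, 4]

Reading degrees in the order [0, 1, 2, 3] gives [1, 1, 1, 3]; set D = diag(1, 1, 1, 3) and form L = D - A. Diagonalising L (or applying a numerical eigensolver to the 4x4 matrix) gives the spectrum above. The eigenvalues sum to 6, which equals trace(L) = 2|E|.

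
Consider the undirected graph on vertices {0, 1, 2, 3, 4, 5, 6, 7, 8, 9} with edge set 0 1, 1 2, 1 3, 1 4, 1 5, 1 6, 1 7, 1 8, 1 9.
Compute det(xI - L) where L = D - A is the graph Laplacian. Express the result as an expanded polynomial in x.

x^10 - 18x^9 + 108x^8 - 336x^7 + 630x^6 - 756x^5 + 588x^4 - 288x^3 + 81x^2 - 10x

With the vertex order [0, 1, 2, 3, 4, 5, 6, 7, 8, 9], the degrees are [1, 9, 1, 1, 1, 1, 1, 1, 1, 1], giving D = diag(1, 9, 1, 1, 1, 1, 1, 1, 1, 1) and L = D - A. L has integer entries, so p(x) = det(xI - L) has integer coefficients. Expanding the determinant yields x^10 - 18x^9 + 108x^8 - 336x^7 + 630x^6 - 756x^5 + 588x^4 - 288x^3 + 81x^2 - 10x. The constant term is 0 because L is singular (the all-ones vector lies in its kernel). By the matrix-tree theorem the graph has (1/10) * product of the nonzero eigenvalues = 1 spanning tree.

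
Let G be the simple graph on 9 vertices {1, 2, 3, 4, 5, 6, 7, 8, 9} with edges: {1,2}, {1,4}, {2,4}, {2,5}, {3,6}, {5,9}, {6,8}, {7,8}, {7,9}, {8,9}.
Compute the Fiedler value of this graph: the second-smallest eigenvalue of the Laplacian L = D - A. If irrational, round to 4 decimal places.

Each diagonal entry of L is the vertex degree and each off-diagonal entry is -1 where an edge is present, 0 otherwise; in the order [1, 2, 3, 4, 5, 6, 7, 8, 9] the diagonal is [2, 3, 1, 2, 2, 2, 2, 3, 3]. Computing the eigenvalues of L and sorting gives [0, 0.1755, 0.5989, 1.6220, 2.3644, 3, 3.5974, 4.0888, 4.5530]. The Fiedler value lambda_2 = 0.1755 is strictly positive, so the graph is connected.

0.1755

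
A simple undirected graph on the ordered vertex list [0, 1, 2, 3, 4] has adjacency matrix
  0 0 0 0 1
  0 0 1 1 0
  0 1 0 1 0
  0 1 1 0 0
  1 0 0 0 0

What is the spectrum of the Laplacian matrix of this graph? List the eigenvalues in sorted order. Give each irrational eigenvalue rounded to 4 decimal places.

[0, 0, 2, 3, 3]

Reading degrees in the order [0, 1, 2, 3, 4] gives [1, 2, 2, 2, 1]; set D = diag(1, 2, 2, 2, 1) and form L = D - A. L is symmetric positive semidefinite, so every eigenvalue is real and nonnegative. The 2 zero eigenvalues correspond to the 2 connected components. There are 2 zeros in the spectrum, matching the 2 components. The eigenvalues sum to 8, which equals trace(L) = 2|E|.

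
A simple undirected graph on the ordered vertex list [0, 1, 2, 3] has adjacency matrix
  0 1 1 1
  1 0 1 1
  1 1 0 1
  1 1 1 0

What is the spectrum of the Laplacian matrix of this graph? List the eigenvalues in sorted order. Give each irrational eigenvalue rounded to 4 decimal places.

With the vertex order [0, 1, 2, 3], the degrees are [3, 3, 3, 3], giving D = diag(3, 3, 3, 3) and L = D - A. L is symmetric positive semidefinite, so every eigenvalue is real and nonnegative. The single zero eigenvalue shows the graph is connected. The eigenvalues sum to 12, which equals trace(L) = 2|E|. By the matrix-tree theorem the graph has (1/4) * product of the nonzero eigenvalues = 16 spanning trees.

[0, 4, 4, 4]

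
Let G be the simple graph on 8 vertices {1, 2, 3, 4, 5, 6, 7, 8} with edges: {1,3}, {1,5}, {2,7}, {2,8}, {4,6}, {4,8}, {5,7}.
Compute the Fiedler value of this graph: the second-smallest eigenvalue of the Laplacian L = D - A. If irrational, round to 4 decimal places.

0.1522

Reading degrees in the order [1, 2, 3, 4, 5, 6, 7, 8] gives [2, 2, 1, 2, 2, 1, 2, 2]; set D = diag(2, 2, 1, 2, 2, 1, 2, 2) and form L = D - A. The smallest Laplacian eigenvalue is always 0. The next one, lambda_2 = 0.1522, measures how hard the graph is to disconnect: larger values mean better connectivity. The largest eigenvalue, 3.8478, is at most the vertex count 8.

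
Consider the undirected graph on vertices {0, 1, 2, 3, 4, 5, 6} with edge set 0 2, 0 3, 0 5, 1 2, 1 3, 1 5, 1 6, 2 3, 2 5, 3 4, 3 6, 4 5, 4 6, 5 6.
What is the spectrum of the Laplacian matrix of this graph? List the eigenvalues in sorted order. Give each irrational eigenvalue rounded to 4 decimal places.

[0, 2.3820, 3.3820, 4.6180, 5, 5.6180, 7]

Reading degrees in the order [0, 1, 2, 3, 4, 5, 6] gives [3, 4, 4, 5, 3, 5, 4]; set D = diag(3, 4, 4, 5, 3, 5, 4) and form L = D - A. L is symmetric positive semidefinite, so every eigenvalue is real and nonnegative. By the matrix-tree theorem the graph has (1/7) * product of the nonzero eigenvalues = 1045 spanning trees.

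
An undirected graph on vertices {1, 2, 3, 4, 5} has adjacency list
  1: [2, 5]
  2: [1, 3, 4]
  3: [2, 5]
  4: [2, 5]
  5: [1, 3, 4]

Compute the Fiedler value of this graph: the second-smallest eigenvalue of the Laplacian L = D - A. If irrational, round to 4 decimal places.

Reading degrees in the order [1, 2, 3, 4, 5] gives [2, 3, 2, 2, 3]; set D = diag(2, 3, 2, 2, 3) and form L = D - A. Computing the eigenvalues of L and sorting gives [0, 2, 2, 3, 5]. The Fiedler value lambda_2 = 2 is strictly positive, so the graph is connected. There is one zero in the spectrum, matching the 1 component.

2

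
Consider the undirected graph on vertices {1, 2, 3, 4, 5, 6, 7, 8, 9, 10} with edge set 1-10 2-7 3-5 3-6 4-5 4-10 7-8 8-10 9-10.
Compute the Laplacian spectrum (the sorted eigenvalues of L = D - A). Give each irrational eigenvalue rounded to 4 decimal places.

Reading degrees in the order [1, 2, 3, 4, 5, 6, 7, 8, 9, 10] gives [1, 1, 2, 2, 2, 1, 2, 2, 1, 4]; set D = diag(1, 1, 2, 2, 2, 1, 2, 2, 1, 4) and form L = D - A. Diagonalising L (or applying a numerical eigensolver to the 10x10 matrix) gives the spectrum above. The eigenvalues sum to 18, which equals trace(L) = 2|E|.

[0, 0.1490, 0.3621, 1, 1, 1.4749, 2.2401, 3.1091, 3.4819, 5.1830]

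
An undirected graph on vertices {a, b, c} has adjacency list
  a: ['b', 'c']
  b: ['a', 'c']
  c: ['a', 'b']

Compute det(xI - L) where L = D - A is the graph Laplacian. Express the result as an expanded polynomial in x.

Each diagonal entry of L is the vertex degree and each off-diagonal entry is -1 where an edge is present, 0 otherwise; in the order [a, b, c] the diagonal is [2, 2, 2]. Computing det(xI - L) by cofactor expansion (or equivalently via sum-over-permutations) gives x^3 - 6x^2 + 9x. The constant term is 0 because L is singular (the all-ones vector lies in its kernel). There is one zero in the spectrum, matching the 1 component. The eigenvalues sum to 6, which equals trace(L) = 2|E|.

x^3 - 6x^2 + 9x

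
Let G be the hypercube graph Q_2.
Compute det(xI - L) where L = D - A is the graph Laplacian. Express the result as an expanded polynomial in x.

The graph has 4 vertices and degree multiset [2, 2, 2, 2]; D is the diagonal matrix of degrees and L = D - A. Computing det(xI - L) by cofactor expansion (or equivalently via sum-over-permutations) gives x^4 - 8x^3 + 20x^2 - 16x. The constant term is 0 because L is singular (the all-ones vector lies in its kernel). The eigenvalues sum to 8, which equals trace(L) = 2|E|. By the matrix-tree theorem the graph has (1/4) * product of the nonzero eigenvalues = 4 spanning trees.

x^4 - 8x^3 + 20x^2 - 16x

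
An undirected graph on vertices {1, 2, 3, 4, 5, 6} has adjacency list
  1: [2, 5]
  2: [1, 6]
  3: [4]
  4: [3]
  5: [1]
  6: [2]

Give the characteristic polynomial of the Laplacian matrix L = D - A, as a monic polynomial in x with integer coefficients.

x^6 - 8x^5 + 22x^4 - 24x^3 + 8x^2

Each diagonal entry of L is the vertex degree and each off-diagonal entry is -1 where an edge is present, 0 otherwise; in the order [1, 2, 3, 4, 5, 6] the diagonal is [2, 2, 1, 1, 1, 1]. L has integer entries, so p(x) = det(xI - L) has integer coefficients. Expanding the determinant yields x^6 - 8x^5 + 22x^4 - 24x^3 + 8x^2. The constant term is 0 because L is singular (the all-ones vector lies in its kernel). The eigenvalues sum to 8, which equals trace(L) = 2|E|. The largest eigenvalue, 3.4142, is at most the vertex count 6.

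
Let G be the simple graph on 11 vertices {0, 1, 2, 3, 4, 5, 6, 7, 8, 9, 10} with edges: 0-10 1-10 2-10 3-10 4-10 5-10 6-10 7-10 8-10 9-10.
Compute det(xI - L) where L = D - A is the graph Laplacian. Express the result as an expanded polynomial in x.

Reading degrees in the order [0, 1, 2, 3, 4, 5, 6, 7, 8, 9, 10] gives [1, 1, 1, 1, 1, 1, 1, 1, 1, 1, 10]; set D = diag(1, 1, 1, 1, 1, 1, 1, 1, 1, 1, 10) and form L = D - A. L has integer entries, so p(x) = det(xI - L) has integer coefficients. Expanding the determinant yields x^11 - 20x^10 + 135x^9 - 480x^8 + 1050x^7 - 1512x^6 + 1470x^5 - 960x^4 + 405x^3 - 100x^2 + 11x. Since p(0) = det(-L) = 0, x divides p(x).

x^11 - 20x^10 + 135x^9 - 480x^8 + 1050x^7 - 1512x^6 + 1470x^5 - 960x^4 + 405x^3 - 100x^2 + 11x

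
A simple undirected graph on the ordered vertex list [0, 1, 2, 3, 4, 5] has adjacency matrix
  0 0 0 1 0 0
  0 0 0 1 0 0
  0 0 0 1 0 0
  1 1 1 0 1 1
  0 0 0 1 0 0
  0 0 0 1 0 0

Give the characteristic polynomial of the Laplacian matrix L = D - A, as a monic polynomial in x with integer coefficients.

With the vertex order [0, 1, 2, 3, 4, 5], the degrees are [1, 1, 1, 5, 1, 1], giving D = diag(1, 1, 1, 5, 1, 1) and L = D - A. Computing det(xI - L) by cofactor expansion (or equivalently via sum-over-permutations) gives x^6 - 10x^5 + 30x^4 - 40x^3 + 25x^2 - 6x. The constant term is 0 because L is singular (the all-ones vector lies in its kernel). By the matrix-tree theorem the graph has (1/6) * product of the nonzero eigenvalues = 1 spanning tree.

x^6 - 10x^5 + 30x^4 - 40x^3 + 25x^2 - 6x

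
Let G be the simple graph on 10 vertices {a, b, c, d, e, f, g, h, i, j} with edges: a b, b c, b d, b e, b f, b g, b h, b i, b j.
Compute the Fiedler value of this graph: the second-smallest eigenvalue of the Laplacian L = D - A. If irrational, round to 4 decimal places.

1

With the vertex order [a, b, c, d, e, f, g, h, i, j], the degrees are [1, 9, 1, 1, 1, 1, 1, 1, 1, 1], giving D = diag(1, 9, 1, 1, 1, 1, 1, 1, 1, 1) and L = D - A. The smallest Laplacian eigenvalue is always 0. The next one, lambda_2 = 1, measures how hard the graph is to disconnect: larger values mean better connectivity. There is one zero in the spectrum, matching the 1 component.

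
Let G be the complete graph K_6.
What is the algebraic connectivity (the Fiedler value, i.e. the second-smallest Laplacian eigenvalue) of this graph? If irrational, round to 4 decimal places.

The graph has 6 vertices and degree multiset [5, 5, 5, 5, 5, 5]; D is the diagonal matrix of degrees and L = D - A. Computing the eigenvalues of L and sorting gives [0, 6, 6, 6, 6, 6]. The Fiedler value lambda_2 = 6 is strictly positive, so the graph is connected.

6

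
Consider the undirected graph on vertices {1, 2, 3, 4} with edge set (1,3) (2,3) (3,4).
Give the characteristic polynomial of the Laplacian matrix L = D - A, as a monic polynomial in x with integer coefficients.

Reading degrees in the order [1, 2, 3, 4] gives [1, 1, 3, 1]; set D = diag(1, 1, 3, 1) and form L = D - A. L has integer entries, so p(x) = det(xI - L) has integer coefficients. Expanding the determinant yields x^4 - 6x^3 + 9x^2 - 4x. The constant term is 0 because L is singular (the all-ones vector lies in its kernel). There is one zero in the spectrum, matching the 1 component.

x^4 - 6x^3 + 9x^2 - 4x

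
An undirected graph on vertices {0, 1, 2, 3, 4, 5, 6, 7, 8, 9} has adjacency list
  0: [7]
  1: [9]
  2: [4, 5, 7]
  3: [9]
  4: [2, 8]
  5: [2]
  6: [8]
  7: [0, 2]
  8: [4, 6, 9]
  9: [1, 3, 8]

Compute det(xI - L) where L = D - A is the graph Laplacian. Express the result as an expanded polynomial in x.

With the vertex order [0, 1, 2, 3, 4, 5, 6, 7, 8, 9], the degrees are [1, 1, 3, 1, 2, 1, 1, 2, 3, 3], giving D = diag(1, 1, 3, 1, 2, 1, 1, 2, 3, 3) and L = D - A. L has integer entries, so p(x) = det(xI - L) has integer coefficients. Expanding the determinant yields x^10 - 18x^9 + 133x^8 - 524x^7 + 1200x^6 - 1638x^5 + 1317x^4 - 592x^3 + 131x^2 - 10x. The constant term is 0 because L is singular (the all-ones vector lies in its kernel). The eigenvalues sum to 18, which equals trace(L) = 2|E|. By the matrix-tree theorem the graph has (1/10) * product of the nonzero eigenvalues = 1 spanning tree.

x^10 - 18x^9 + 133x^8 - 524x^7 + 1200x^6 - 1638x^5 + 1317x^4 - 592x^3 + 131x^2 - 10x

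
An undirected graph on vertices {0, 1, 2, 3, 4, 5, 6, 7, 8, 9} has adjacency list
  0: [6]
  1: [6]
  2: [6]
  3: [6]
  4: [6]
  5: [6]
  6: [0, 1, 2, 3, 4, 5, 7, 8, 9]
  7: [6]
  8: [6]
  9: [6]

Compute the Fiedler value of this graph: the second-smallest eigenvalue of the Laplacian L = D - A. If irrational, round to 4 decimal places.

With the vertex order [0, 1, 2, 3, 4, 5, 6, 7, 8, 9], the degrees are [1, 1, 1, 1, 1, 1, 9, 1, 1, 1], giving D = diag(1, 1, 1, 1, 1, 1, 9, 1, 1, 1) and L = D - A. Computing the eigenvalues of L and sorting gives [0, 1, 1, 1, 1, 1, 1, 1, 1, 10]. The Fiedler value lambda_2 = 1 is strictly positive, so the graph is connected. There is one zero in the spectrum, matching the 1 component.

1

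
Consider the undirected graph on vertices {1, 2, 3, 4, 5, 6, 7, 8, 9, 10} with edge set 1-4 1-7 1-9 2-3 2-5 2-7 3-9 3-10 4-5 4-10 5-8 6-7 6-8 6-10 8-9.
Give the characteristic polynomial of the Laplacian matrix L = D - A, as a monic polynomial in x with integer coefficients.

x^10 - 30x^9 + 390x^8 - 2880x^7 + 13305x^6 - 39882x^5 + 77640x^4 - 94800x^3 + 66000x^2 - 20000x

With the vertex order [1, 2, 3, 4, 5, 6, 7, 8, 9, 10], the degrees are [3, 3, 3, 3, 3, 3, 3, 3, 3, 3], giving D = diag(3, 3, 3, 3, 3, 3, 3, 3, 3, 3) and L = D - A. L has integer entries, so p(x) = det(xI - L) has integer coefficients. Expanding the determinant yields x^10 - 30x^9 + 390x^8 - 2880x^7 + 13305x^6 - 39882x^5 + 77640x^4 - 94800x^3 + 66000x^2 - 20000x. The coefficient of x^9 equals -trace(L) = -30, matching the sum of degrees. There is one zero in the spectrum, matching the 1 component. By the matrix-tree theorem the graph has (1/10) * product of the nonzero eigenvalues = 2000 spanning trees.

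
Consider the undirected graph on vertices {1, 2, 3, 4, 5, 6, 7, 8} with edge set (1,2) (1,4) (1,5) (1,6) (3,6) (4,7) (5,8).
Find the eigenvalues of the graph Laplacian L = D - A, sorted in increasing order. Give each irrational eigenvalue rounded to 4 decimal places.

[0, 0.3820, 0.3820, 0.7639, 2, 2.6180, 2.6180, 5.2361]

With the vertex order [1, 2, 3, 4, 5, 6, 7, 8], the degrees are [4, 1, 1, 2, 2, 2, 1, 1], giving D = diag(4, 1, 1, 2, 2, 2, 1, 1) and L = D - A. Since every row of L sums to 0, the all-ones vector is in the kernel and 0 is an eigenvalue. By the matrix-tree theorem the graph has (1/8) * product of the nonzero eigenvalues = 1 spanning tree.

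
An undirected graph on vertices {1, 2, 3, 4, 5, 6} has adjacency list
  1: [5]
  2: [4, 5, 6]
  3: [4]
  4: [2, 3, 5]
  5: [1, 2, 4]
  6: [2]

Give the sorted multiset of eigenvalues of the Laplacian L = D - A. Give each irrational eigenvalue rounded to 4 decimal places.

[0, 0.6972, 0.6972, 2, 4.3028, 4.3028]

With the vertex order [1, 2, 3, 4, 5, 6], the degrees are [1, 3, 1, 3, 3, 1], giving D = diag(1, 3, 1, 3, 3, 1) and L = D - A. Since every row of L sums to 0, the all-ones vector is in the kernel and 0 is an eigenvalue. The single zero eigenvalue shows the graph is connected. By the matrix-tree theorem the graph has (1/6) * product of the nonzero eigenvalues = 3 spanning trees. There is one zero in the spectrum, matching the 1 component.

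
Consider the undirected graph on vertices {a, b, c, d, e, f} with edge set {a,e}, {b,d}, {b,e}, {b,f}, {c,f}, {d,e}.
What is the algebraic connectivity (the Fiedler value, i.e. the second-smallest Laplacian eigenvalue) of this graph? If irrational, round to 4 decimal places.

Reading degrees in the order [a, b, c, d, e, f] gives [1, 3, 1, 2, 3, 2]; set D = diag(1, 3, 1, 2, 3, 2) and form L = D - A. The smallest Laplacian eigenvalue is always 0. The next one, lambda_2 = 0.4131, measures how hard the graph is to disconnect: larger values mean better connectivity. By the matrix-tree theorem the graph has (1/6) * product of the nonzero eigenvalues = 3 spanning trees. The largest eigenvalue, 4.3928, is at most the vertex count 6.

0.4131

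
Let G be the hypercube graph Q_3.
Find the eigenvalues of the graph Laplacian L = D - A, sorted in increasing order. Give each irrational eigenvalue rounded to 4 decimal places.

The graph has 8 vertices and degree multiset [3, 3, 3, 3, 3, 3, 3, 3]; D is the diagonal matrix of degrees and L = D - A. Since every row of L sums to 0, the all-ones vector is in the kernel and 0 is an eigenvalue. By the matrix-tree theorem the graph has (1/8) * product of the nonzero eigenvalues = 384 spanning trees.

[0, 2, 2, 2, 4, 4, 4, 6]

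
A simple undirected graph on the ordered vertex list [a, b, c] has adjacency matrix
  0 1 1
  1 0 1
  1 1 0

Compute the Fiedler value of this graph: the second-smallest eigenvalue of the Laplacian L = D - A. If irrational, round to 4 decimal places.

3

With the vertex order [a, b, c], the degrees are [2, 2, 2], giving D = diag(2, 2, 2) and L = D - A. Computing the eigenvalues of L and sorting gives [0, 3, 3]. The Fiedler value lambda_2 = 3 is strictly positive, so the graph is connected. The eigenvalues sum to 6, which equals trace(L) = 2|E|.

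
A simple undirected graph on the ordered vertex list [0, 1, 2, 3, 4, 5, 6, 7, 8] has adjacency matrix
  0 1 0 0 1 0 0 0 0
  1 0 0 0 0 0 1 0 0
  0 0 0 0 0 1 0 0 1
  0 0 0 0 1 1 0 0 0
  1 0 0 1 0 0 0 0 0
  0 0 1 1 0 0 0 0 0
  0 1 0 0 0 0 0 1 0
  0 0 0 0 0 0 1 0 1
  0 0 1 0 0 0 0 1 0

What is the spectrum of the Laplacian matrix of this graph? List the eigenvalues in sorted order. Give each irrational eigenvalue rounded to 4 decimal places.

Reading degrees in the order [0, 1, 2, 3, 4, 5, 6, 7, 8] gives [2, 2, 2, 2, 2, 2, 2, 2, 2]; set D = diag(2, 2, 2, 2, 2, 2, 2, 2, 2) and form L = D - A. The multiplicity of 0 as a Laplacian eigenvalue equals the number of connected components. The largest eigenvalue, 3.8794, is at most the vertex count 9. There is one zero in the spectrum, matching the 1 component.

[0, 0.4679, 0.4679, 1.6527, 1.6527, 3, 3, 3.8794, 3.8794]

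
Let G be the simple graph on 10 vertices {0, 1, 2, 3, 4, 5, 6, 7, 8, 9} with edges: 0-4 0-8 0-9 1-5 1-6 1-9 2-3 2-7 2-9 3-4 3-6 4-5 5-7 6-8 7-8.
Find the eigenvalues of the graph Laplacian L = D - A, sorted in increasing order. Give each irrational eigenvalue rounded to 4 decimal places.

[0, 2, 2, 2, 2, 2, 5, 5, 5, 5]

With the vertex order [0, 1, 2, 3, 4, 5, 6, 7, 8, 9], the degrees are [3, 3, 3, 3, 3, 3, 3, 3, 3, 3], giving D = diag(3, 3, 3, 3, 3, 3, 3, 3, 3, 3) and L = D - A. Since every row of L sums to 0, the all-ones vector is in the kernel and 0 is an eigenvalue. There is one zero in the spectrum, matching the 1 component.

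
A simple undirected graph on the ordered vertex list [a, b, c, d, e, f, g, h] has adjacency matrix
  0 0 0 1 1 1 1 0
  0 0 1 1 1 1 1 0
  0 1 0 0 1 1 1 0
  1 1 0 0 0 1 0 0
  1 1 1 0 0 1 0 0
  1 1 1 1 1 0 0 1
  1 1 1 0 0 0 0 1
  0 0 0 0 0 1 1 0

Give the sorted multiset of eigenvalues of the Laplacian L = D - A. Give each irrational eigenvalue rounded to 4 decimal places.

[0, 1.8260, 2.8203, 4, 4, 5.5018, 6.4235, 7.4283]

Each diagonal entry of L is the vertex degree and each off-diagonal entry is -1 where an edge is present, 0 otherwise; in the order [a, b, c, d, e, f, g, h] the diagonal is [4, 5, 4, 3, 4, 6, 4, 2]. Diagonalising L (or applying a numerical eigensolver to the 8x8 matrix) gives the spectrum above. The single zero eigenvalue shows the graph is connected. By the matrix-tree theorem the graph has (1/8) * product of the nonzero eigenvalues = 2704 spanning trees.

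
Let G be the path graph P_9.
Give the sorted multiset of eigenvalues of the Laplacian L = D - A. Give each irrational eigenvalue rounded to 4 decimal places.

The graph has 9 vertices and degree multiset [2, 2, 2, 2, 2, 2, 2, 1, 1]; D is the diagonal matrix of degrees and L = D - A. The multiplicity of 0 as a Laplacian eigenvalue equals the number of connected components.

[0, 0.1206, 0.4679, 1, 1.6527, 2.3473, 3, 3.5321, 3.8794]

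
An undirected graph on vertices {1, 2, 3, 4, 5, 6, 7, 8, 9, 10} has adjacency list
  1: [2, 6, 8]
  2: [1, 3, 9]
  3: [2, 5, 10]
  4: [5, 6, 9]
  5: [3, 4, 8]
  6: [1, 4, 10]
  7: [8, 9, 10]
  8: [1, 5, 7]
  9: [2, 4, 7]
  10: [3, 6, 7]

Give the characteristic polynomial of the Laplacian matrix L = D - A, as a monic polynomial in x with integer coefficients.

x^10 - 30x^9 + 390x^8 - 2880x^7 + 13305x^6 - 39882x^5 + 77640x^4 - 94800x^3 + 66000x^2 - 20000x

Reading degrees in the order [1, 2, 3, 4, 5, 6, 7, 8, 9, 10] gives [3, 3, 3, 3, 3, 3, 3, 3, 3, 3]; set D = diag(3, 3, 3, 3, 3, 3, 3, 3, 3, 3) and form L = D - A. Computing det(xI - L) by cofactor expansion (or equivalently via sum-over-permutations) gives x^10 - 30x^9 + 390x^8 - 2880x^7 + 13305x^6 - 39882x^5 + 77640x^4 - 94800x^3 + 66000x^2 - 20000x. The coefficient of x^9 equals -trace(L) = -30, matching the sum of degrees. The largest eigenvalue, 5, is at most the vertex count 10.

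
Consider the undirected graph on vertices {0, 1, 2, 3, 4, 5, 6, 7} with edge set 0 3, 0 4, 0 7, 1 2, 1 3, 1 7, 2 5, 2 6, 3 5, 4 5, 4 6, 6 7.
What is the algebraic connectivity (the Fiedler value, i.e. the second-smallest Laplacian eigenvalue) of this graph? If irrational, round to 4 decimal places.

2

Each diagonal entry of L is the vertex degree and each off-diagonal entry is -1 where an edge is present, 0 otherwise; in the order [0, 1, 2, 3, 4, 5, 6, 7] the diagonal is [3, 3, 3, 3, 3, 3, 3, 3]. The smallest Laplacian eigenvalue is always 0. The next one, lambda_2 = 2, measures how hard the graph is to disconnect: larger values mean better connectivity. By the matrix-tree theorem the graph has (1/8) * product of the nonzero eigenvalues = 384 spanning trees.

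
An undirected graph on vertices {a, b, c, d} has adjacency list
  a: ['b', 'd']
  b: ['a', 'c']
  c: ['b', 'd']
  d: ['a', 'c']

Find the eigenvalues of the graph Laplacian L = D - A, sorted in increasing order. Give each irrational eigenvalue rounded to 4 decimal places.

Reading degrees in the order [a, b, c, d] gives [2, 2, 2, 2]; set D = diag(2, 2, 2, 2) and form L = D - A. Diagonalising L (or applying a numerical eigensolver to the 4x4 matrix) gives the spectrum above. The single zero eigenvalue shows the graph is connected.

[0, 2, 2, 4]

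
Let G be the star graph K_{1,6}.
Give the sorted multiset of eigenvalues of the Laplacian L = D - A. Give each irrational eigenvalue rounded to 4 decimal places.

The graph has 7 vertices and degree multiset [6, 1, 1, 1, 1, 1, 1]; D is the diagonal matrix of degrees and L = D - A. L is symmetric positive semidefinite, so every eigenvalue is real and nonnegative. The single zero eigenvalue shows the graph is connected. There is one zero in the spectrum, matching the 1 component.

[0, 1, 1, 1, 1, 1, 7]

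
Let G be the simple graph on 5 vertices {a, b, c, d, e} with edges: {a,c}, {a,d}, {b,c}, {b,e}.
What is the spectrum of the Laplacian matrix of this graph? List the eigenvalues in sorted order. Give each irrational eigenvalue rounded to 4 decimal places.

Each diagonal entry of L is the vertex degree and each off-diagonal entry is -1 where an edge is present, 0 otherwise; in the order [a, b, c, d, e] the diagonal is [2, 2, 2, 1, 1]. Diagonalising L (or applying a numerical eigensolver to the 5x5 matrix) gives the spectrum above. The single zero eigenvalue shows the graph is connected.

[0, 0.3820, 1.3820, 2.6180, 3.6180]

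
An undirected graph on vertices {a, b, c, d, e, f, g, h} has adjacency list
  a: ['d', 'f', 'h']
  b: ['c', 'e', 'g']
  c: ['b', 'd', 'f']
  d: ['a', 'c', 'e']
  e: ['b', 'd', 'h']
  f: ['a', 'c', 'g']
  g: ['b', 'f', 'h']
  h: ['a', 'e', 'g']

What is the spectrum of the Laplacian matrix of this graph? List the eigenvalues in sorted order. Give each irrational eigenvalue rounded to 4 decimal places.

Each diagonal entry of L is the vertex degree and each off-diagonal entry is -1 where an edge is present, 0 otherwise; in the order [a, b, c, d, e, f, g, h] the diagonal is [3, 3, 3, 3, 3, 3, 3, 3]. Diagonalising L (or applying a numerical eigensolver to the 8x8 matrix) gives the spectrum above. By the matrix-tree theorem the graph has (1/8) * product of the nonzero eigenvalues = 384 spanning trees. The largest eigenvalue, 6, is at most the vertex count 8.

[0, 2, 2, 2, 4, 4, 4, 6]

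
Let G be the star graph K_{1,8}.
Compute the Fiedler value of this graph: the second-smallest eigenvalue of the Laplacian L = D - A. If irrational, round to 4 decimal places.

The graph has 9 vertices and degree multiset [8, 1, 1, 1, 1, 1, 1, 1, 1]; D is the diagonal matrix of degrees and L = D - A. The sorted Laplacian eigenvalues are [0, 1, 1, 1, 1, 1, 1, 1, 9]; the algebraic connectivity is the second entry, 1. The largest eigenvalue, 9, is at most the vertex count 9.

1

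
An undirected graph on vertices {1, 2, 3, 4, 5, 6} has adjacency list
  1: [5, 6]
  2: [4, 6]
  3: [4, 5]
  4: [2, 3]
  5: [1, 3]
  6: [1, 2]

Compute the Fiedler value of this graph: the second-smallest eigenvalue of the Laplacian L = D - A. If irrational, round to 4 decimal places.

With the vertex order [1, 2, 3, 4, 5, 6], the degrees are [2, 2, 2, 2, 2, 2], giving D = diag(2, 2, 2, 2, 2, 2) and L = D - A. Computing the eigenvalues of L and sorting gives [0, 1, 1, 3, 3, 4]. The Fiedler value lambda_2 = 1 is strictly positive, so the graph is connected. By the matrix-tree theorem the graph has (1/6) * product of the nonzero eigenvalues = 6 spanning trees.

1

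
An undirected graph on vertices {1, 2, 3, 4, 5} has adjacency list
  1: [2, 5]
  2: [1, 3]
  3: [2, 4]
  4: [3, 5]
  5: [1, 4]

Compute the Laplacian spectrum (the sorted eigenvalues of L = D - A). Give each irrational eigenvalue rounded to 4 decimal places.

[0, 1.3820, 1.3820, 3.6180, 3.6180]

Each diagonal entry of L is the vertex degree and each off-diagonal entry is -1 where an edge is present, 0 otherwise; in the order [1, 2, 3, 4, 5] the diagonal is [2, 2, 2, 2, 2]. The multiplicity of 0 as a Laplacian eigenvalue equals the number of connected components. The single zero eigenvalue shows the graph is connected. The largest eigenvalue, 3.6180, is at most the vertex count 5. The eigenvalues sum to 10, which equals trace(L) = 2|E|.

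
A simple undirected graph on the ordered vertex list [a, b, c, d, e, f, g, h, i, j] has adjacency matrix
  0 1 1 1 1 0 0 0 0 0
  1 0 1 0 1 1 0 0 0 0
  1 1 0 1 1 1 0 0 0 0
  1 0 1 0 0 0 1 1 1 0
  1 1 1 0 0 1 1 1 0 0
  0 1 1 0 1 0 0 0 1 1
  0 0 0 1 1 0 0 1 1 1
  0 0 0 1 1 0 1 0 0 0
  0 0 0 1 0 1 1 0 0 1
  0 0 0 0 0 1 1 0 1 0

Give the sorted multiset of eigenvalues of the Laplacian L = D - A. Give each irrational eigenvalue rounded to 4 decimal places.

[0, 1.8155, 2.3331, 3.8966, 4.4736, 5.3370, 5.6739, 5.8751, 6.8734, 7.7218]

Reading degrees in the order [a, b, c, d, e, f, g, h, i, j] gives [4, 4, 5, 5, 6, 5, 5, 3, 4, 3]; set D = diag(4, 4, 5, 5, 6, 5, 5, 3, 4, 3) and form L = D - A. L is symmetric positive semidefinite, so every eigenvalue is real and nonnegative. There is one zero in the spectrum, matching the 1 component.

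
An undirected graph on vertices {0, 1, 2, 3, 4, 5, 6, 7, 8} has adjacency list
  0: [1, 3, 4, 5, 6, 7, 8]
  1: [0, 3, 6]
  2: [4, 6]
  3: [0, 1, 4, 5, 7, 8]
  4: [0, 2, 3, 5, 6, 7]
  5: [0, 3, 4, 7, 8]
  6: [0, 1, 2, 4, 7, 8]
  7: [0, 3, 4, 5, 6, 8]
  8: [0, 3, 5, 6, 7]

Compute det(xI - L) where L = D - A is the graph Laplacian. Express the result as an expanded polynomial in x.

x^9 - 46x^8 + 907x^7 - 9982x^6 + 66809x^5 - 277078x^4 + 690896x^3 - 939170x^2 + 527634x

Reading degrees in the order [0, 1, 2, 3, 4, 5, 6, 7, 8] gives [7, 3, 2, 6, 6, 5, 6, 6, 5]; set D = diag(7, 3, 2, 6, 6, 5, 6, 6, 5) and form L = D - A. Computing det(xI - L) by cofactor expansion (or equivalently via sum-over-permutations) gives x^9 - 46x^8 + 907x^7 - 9982x^6 + 66809x^5 - 277078x^4 + 690896x^3 - 939170x^2 + 527634x. The coefficient of x^8 equals -trace(L) = -46, matching the sum of degrees.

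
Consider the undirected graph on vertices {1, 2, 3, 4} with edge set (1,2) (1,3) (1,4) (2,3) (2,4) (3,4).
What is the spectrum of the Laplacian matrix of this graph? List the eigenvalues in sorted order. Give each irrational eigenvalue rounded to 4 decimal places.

Reading degrees in the order [1, 2, 3, 4] gives [3, 3, 3, 3]; set D = diag(3, 3, 3, 3) and form L = D - A. The multiplicity of 0 as a Laplacian eigenvalue equals the number of connected components. By the matrix-tree theorem the graph has (1/4) * product of the nonzero eigenvalues = 16 spanning trees. The eigenvalues sum to 12, which equals trace(L) = 2|E|.

[0, 4, 4, 4]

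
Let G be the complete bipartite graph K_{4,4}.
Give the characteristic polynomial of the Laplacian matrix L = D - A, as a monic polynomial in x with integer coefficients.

The graph has 8 vertices and degree multiset [4, 4, 4, 4, 4, 4, 4, 4]; D is the diagonal matrix of degrees and L = D - A. L has integer entries, so p(x) = det(xI - L) has integer coefficients. Expanding the determinant yields x^8 - 32x^7 + 432x^6 - 3200x^5 + 14080x^4 - 36864x^3 + 53248x^2 - 32768x. The constant term is 0 because L is singular (the all-ones vector lies in its kernel). The eigenvalues sum to 32, which equals trace(L) = 2|E|.

x^8 - 32x^7 + 432x^6 - 3200x^5 + 14080x^4 - 36864x^3 + 53248x^2 - 32768x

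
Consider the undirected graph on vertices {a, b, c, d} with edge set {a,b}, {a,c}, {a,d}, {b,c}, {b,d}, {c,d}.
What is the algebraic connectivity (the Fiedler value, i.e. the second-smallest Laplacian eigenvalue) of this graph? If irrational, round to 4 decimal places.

4

With the vertex order [a, b, c, d], the degrees are [3, 3, 3, 3], giving D = diag(3, 3, 3, 3) and L = D - A. The smallest Laplacian eigenvalue is always 0. The next one, lambda_2 = 4, measures how hard the graph is to disconnect: larger values mean better connectivity. By the matrix-tree theorem the graph has (1/4) * product of the nonzero eigenvalues = 16 spanning trees. There is one zero in the spectrum, matching the 1 component.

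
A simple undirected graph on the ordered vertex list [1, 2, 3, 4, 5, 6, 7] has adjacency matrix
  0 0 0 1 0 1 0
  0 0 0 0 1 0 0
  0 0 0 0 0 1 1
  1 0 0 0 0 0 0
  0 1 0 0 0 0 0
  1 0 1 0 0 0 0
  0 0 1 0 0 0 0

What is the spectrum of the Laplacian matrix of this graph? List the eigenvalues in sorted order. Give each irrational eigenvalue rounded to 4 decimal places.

[0, 0, 0.3820, 1.3820, 2, 2.6180, 3.6180]

With the vertex order [1, 2, 3, 4, 5, 6, 7], the degrees are [2, 1, 2, 1, 1, 2, 1], giving D = diag(2, 1, 2, 1, 1, 2, 1) and L = D - A. Diagonalising L (or applying a numerical eigensolver to the 7x7 matrix) gives the spectrum above. The 2 zero eigenvalues correspond to the 2 connected components. The largest eigenvalue, 3.6180, is at most the vertex count 7. The eigenvalues sum to 10, which equals trace(L) = 2|E|.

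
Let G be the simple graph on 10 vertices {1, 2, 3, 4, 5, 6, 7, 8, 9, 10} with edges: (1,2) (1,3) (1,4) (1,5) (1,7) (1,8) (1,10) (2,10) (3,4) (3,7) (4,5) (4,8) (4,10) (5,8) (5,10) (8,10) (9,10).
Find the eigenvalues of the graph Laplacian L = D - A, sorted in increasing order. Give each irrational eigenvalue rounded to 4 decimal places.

Reading degrees in the order [1, 2, 3, 4, 5, 6, 7, 8, 9, 10] gives [7, 2, 3, 5, 4, 0, 2, 4, 1, 6]; set D = diag(7, 2, 3, 5, 4, 0, 2, 4, 1, 6) and form L = D - A. Diagonalising L (or applying a numerical eigensolver to the 10x10 matrix) gives the spectrum above. The 2 zero eigenvalues correspond to the 2 connected components. The largest eigenvalue, 8.0396, is at most the vertex count 10. There are 2 zeros in the spectrum, matching the 2 components.

[0, 0, 0.8833, 1.5521, 2.0797, 3.4609, 5, 5.9558, 7.0286, 8.0396]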